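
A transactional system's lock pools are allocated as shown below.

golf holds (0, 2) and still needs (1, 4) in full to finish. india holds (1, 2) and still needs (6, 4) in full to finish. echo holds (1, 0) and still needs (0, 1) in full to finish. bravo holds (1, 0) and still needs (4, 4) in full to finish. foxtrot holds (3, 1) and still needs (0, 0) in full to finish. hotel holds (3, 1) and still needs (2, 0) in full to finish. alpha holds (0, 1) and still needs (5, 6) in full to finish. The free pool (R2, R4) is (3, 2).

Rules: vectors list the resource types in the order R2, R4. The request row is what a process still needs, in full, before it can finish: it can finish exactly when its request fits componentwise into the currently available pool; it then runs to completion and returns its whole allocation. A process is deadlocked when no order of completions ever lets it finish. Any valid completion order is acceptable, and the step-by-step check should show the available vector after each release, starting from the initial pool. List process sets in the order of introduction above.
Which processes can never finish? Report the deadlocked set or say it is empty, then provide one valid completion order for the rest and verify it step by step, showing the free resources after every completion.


No process is deadlocked.
Key observation: hotel leads a chain of completions in which each release enables another process.
The rest can finish in the order hotel, foxtrot, bravo, echo, golf, alpha, india. Verifying each step:
  pool = (3, 2)
  hotel needs (2, 0) <= (3, 2) -> finishes; pool += (3, 1) = (6, 3)
  foxtrot needs (0, 0) <= (6, 3) -> finishes; pool += (3, 1) = (9, 4)
  bravo needs (4, 4) <= (9, 4) -> finishes; pool += (1, 0) = (10, 4)
  echo needs (0, 1) <= (10, 4) -> finishes; pool += (1, 0) = (11, 4)
  golf needs (1, 4) <= (11, 4) -> finishes; pool += (0, 2) = (11, 6)
  alpha needs (5, 6) <= (11, 6) -> finishes; pool += (0, 1) = (11, 7)
  india needs (6, 4) <= (11, 7) -> finishes; pool += (1, 2) = (12, 9)


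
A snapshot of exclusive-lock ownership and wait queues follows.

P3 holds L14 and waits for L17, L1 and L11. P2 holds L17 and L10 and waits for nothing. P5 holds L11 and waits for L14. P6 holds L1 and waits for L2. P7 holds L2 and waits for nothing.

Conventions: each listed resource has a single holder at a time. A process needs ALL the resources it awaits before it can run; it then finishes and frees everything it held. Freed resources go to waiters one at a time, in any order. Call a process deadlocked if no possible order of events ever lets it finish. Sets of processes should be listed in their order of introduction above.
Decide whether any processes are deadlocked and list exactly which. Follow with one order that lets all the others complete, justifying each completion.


The deadlocked set is P3 and P5.
Key observation: nobody on the ring P3 -> P5 -> P3 can start until another member finishes, which never happens; no other process is dragged down with it.
The rest can finish in the order P7, P2, P6.
Verifying each step:
  P7 waits on nothing -> runs at once and releases L2
  P2 waits on nothing -> runs at once and releases L17 and L10
  P6: everything it awaited (L2) is free; runs, freeing L1


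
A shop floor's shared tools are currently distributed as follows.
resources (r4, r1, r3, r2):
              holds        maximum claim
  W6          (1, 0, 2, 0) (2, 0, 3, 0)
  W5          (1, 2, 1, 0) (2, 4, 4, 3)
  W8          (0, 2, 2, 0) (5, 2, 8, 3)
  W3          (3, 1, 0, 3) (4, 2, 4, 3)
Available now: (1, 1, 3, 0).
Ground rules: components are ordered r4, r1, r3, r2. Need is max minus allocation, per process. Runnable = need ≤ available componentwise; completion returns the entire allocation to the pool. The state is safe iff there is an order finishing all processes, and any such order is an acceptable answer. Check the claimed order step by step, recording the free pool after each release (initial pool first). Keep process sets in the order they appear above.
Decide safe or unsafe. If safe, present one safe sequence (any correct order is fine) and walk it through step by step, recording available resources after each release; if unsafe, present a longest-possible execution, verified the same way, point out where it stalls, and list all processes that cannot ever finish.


SAFE — a valid safe sequence is W6, W3, W5, W8.
Key observation: W6 marks the first exact bind of the order: its need (1, 0, 1, 0) fits the free (1, 1, 3, 0) with zero slack on a requested resource.
Walking it through:
  pool = (1, 1, 3, 0)
  run W6 (needs (1, 0, 1, 0), free (1, 1, 3, 0)); after release of (1, 0, 2, 0) the pool is (2, 1, 5, 0)
  run W3 (needs (1, 1, 4, 0), free (2, 1, 5, 0)); after release of (3, 1, 0, 3) the pool is (5, 2, 5, 3)
  run W5 (needs (1, 2, 3, 3), free (5, 2, 5, 3)); after release of (1, 2, 1, 0) the pool is (6, 4, 6, 3)
  run W8 (needs (5, 0, 6, 3), free (6, 4, 6, 3)); after release of (0, 2, 2, 0) the pool is (6, 6, 8, 3)


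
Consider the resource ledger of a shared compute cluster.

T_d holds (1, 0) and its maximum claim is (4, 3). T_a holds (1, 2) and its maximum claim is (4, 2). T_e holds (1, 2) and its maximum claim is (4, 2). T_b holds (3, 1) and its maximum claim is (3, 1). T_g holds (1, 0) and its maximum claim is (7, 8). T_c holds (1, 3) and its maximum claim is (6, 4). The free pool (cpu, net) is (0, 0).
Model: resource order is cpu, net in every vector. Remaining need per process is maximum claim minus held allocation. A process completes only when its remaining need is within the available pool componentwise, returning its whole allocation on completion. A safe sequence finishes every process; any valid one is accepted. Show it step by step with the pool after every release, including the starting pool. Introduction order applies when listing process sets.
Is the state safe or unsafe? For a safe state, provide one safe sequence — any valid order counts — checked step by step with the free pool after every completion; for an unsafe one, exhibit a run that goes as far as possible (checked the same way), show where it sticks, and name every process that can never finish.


SAFE. One safe sequence: T_b, T_a, T_d, T_c, T_e, T_g.
Key observation: T_a is the earliest step where a requested resource binds exactly: need (3, 0), pool (3, 1) at its turn.
Check, step by step:
  pool = (0, 0)
  run T_b (needs (0, 0), free (0, 0)); after release of (3, 1) the pool is (3, 1)
  run T_a (needs (3, 0), free (3, 1)); after release of (1, 2) the pool is (4, 3)
  run T_d (needs (3, 3), free (4, 3)); after release of (1, 0) the pool is (5, 3)
  run T_c (needs (5, 1), free (5, 3)); after release of (1, 3) the pool is (6, 6)
  run T_e (needs (3, 0), free (6, 6)); after release of (1, 2) the pool is (7, 8)
  run T_g (needs (6, 8), free (7, 8)); after release of (1, 0) the pool is (8, 8)


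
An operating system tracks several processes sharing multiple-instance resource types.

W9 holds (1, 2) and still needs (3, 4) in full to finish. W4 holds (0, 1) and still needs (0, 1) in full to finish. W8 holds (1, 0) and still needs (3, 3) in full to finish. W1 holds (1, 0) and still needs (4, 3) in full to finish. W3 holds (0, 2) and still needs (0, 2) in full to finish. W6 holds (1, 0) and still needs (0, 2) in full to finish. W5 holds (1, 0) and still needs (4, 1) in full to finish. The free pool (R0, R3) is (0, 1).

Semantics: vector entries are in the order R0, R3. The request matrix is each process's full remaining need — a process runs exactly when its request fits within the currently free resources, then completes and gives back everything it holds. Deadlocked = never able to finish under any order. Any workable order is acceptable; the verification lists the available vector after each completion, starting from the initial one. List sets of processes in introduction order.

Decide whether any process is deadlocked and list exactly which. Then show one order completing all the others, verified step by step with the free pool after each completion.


Deadlocked: W9, W8, W1 and W5.
Key observation: after W4, W6, W3 complete, (1, 4) is the best the pool ever gets, yet each leftover process wants more R0.
The rest can finish in the order W4, W6, W3. Check, step by step:
  pool = (0, 1)
  W4 needs (0, 1) <= (0, 1) -> finishes; pool += (0, 1) = (0, 2)
  W6 needs (0, 2) <= (0, 2) -> finishes; pool += (1, 0) = (1, 2)
  W3 needs (0, 2) <= (1, 2) -> finishes; pool += (0, 2) = (1, 4)
None of the blocked processes ever fits:
  W9 still needs (3, 4) but only (1, 4) is free — short on R0
  W8 still needs (3, 3) but only (1, 4) is free — short on R0
  W1 still needs (4, 3) but only (1, 4) is free — short on R0
  W5 still needs (4, 1) but only (1, 4) is free — short on R0


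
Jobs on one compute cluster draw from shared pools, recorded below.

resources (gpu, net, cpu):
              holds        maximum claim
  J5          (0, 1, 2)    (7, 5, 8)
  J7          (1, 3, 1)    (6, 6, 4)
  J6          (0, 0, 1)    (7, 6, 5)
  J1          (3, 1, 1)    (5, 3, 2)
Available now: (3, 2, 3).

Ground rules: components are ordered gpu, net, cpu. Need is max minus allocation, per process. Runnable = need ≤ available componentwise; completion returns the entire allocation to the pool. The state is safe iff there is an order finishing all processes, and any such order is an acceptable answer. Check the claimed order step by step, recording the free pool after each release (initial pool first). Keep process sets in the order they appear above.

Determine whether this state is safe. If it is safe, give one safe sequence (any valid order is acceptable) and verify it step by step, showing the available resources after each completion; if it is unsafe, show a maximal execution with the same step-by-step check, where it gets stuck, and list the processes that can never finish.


SAFE. One safe sequence: J1, J7, J6, J5.
Key observation: the order's first zero-slack moment is J1 ((2, 2, 1) needed, (3, 2, 3) free — a requested resource with nothing to spare).
Walking it through:
  pool = (3, 2, 3)
  J1 needs (2, 2, 1) <= (3, 2, 3) -> finishes; pool += (3, 1, 1) = (6, 3, 4)
  J7 needs (5, 3, 3) <= (6, 3, 4) -> finishes; pool += (1, 3, 1) = (7, 6, 5)
  J6 needs (7, 6, 4) <= (7, 6, 5) -> finishes; pool += (0, 0, 1) = (7, 6, 6)
  J5 needs (7, 4, 6) <= (7, 6, 6) -> finishes; pool += (0, 1, 2) = (7, 7, 8)


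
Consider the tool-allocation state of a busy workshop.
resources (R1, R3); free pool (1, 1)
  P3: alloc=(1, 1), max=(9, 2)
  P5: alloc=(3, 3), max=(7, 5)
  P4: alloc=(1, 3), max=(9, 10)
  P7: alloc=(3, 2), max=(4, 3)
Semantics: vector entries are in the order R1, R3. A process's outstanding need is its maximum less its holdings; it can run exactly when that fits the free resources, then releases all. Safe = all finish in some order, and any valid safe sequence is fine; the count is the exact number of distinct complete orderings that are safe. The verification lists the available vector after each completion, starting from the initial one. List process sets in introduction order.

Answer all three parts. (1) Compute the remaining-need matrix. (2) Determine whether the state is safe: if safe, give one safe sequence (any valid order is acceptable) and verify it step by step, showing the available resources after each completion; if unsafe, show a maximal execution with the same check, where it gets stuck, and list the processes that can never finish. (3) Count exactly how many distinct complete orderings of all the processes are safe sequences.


(1) Need matrix, components ordered R1, R3:
  P3: (8, 1)
  P5: (4, 2)
  P4: (8, 7)
  P7: (1, 1)
(2) The state is UNSAFE.
Key observation: once P7, P5 finish, the pool peaks at (7, 6) — and every remaining process still needs more R1 than that.
A maximal execution: P7, P5 — then nothing else fits. Step-by-step check:
  pool = (1, 1)
  P7 needs (1, 1) <= (1, 1) -> finishes; pool += (3, 2) = (4, 3)
  P5 needs (4, 2) <= (4, 3) -> finishes; pool += (3, 3) = (7, 6)
  P3 still needs (8, 1) but only (7, 6) is free — short on R1
  P4 still needs (8, 7) but only (7, 6) is free — short on R1 and R3
Never able to finish: P3 and P4.
(3) Exactly 0 of the possible complete orderings are safe sequences.


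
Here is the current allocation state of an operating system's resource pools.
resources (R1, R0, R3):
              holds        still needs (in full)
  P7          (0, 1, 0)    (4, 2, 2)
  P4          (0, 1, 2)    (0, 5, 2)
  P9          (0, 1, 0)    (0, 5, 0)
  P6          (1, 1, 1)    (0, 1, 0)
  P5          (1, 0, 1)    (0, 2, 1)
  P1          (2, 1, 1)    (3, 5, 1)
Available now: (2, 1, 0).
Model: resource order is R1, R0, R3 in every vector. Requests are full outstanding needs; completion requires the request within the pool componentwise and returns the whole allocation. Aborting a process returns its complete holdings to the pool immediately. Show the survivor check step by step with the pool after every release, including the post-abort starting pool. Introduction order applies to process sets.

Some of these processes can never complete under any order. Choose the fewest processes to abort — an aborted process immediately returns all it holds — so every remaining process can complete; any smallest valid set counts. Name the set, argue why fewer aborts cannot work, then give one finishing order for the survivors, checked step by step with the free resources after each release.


Minimum abort set: P4 and P1.
Key observation: the deadlocked P9 becomes finishable only because P4 and P1 released (2, 2, 3); it completes at step 4 below.
Minimality, checking each single-abort alternative: P7 alone leaves P4 blocked (short on R0); P4 alone leaves P9 blocked (short on R0); P9 alone leaves P4 blocked (short on R0); P6 alone leaves P4 blocked (short on R0); P5 alone leaves P4 blocked (short on R0); P1 alone leaves P4 blocked (short on R0).
Survivors finish in the order: P7, P5, P6, P9. Verifying each step (pool after the aborts first):
  pool = (4, 3, 3)
  run P7 (needs (4, 2, 2), free (4, 3, 3)); after release of (0, 1, 0) the pool is (4, 4, 3)
  run P5 (needs (0, 2, 1), free (4, 4, 3)); after release of (1, 0, 1) the pool is (5, 4, 4)
  run P6 (needs (0, 1, 0), free (5, 4, 4)); after release of (1, 1, 1) the pool is (6, 5, 5)
  run P9 (needs (0, 5, 0), free (6, 5, 5)); after release of (0, 1, 0) the pool is (6, 6, 5)


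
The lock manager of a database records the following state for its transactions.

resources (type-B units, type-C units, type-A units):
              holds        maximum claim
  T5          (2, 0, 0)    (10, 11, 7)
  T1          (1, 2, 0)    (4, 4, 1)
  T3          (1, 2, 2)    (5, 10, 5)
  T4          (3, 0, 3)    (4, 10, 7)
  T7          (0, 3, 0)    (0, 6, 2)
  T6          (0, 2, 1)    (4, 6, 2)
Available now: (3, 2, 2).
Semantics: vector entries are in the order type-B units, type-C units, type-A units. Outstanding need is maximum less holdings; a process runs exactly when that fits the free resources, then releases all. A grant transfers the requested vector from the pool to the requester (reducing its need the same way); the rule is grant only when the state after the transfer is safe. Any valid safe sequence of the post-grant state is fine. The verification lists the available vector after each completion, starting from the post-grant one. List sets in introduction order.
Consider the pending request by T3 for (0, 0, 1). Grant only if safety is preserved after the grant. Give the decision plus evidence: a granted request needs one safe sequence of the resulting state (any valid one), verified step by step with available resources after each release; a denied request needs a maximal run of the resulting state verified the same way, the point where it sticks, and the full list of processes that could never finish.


GRANT. The post-grant state is safe; one safe sequence: T1, T6, T7, T3, T4, T5.
Key observation: even at the reduced pool (3, 2, 1), T1 fits immediately, so safety survives the grant.
Step-by-step check of the post-grant state:
  pool = (3, 2, 1)
  run T1 (needs (3, 2, 1), free (3, 2, 1)); after release of (1, 2, 0) the pool is (4, 4, 1)
  run T6 (needs (4, 4, 1), free (4, 4, 1)); after release of (0, 2, 1) the pool is (4, 6, 2)
  run T7 (needs (0, 3, 2), free (4, 6, 2)); after release of (0, 3, 0) the pool is (4, 9, 2)
  run T3 (needs (4, 8, 2), free (4, 9, 2)); after release of (1, 2, 3) the pool is (5, 11, 5)
  run T4 (needs (1, 10, 4), free (5, 11, 5)); after release of (3, 0, 3) the pool is (8, 11, 8)
  run T5 (needs (8, 11, 7), free (8, 11, 8)); after release of (2, 0, 0) the pool is (10, 11, 8)


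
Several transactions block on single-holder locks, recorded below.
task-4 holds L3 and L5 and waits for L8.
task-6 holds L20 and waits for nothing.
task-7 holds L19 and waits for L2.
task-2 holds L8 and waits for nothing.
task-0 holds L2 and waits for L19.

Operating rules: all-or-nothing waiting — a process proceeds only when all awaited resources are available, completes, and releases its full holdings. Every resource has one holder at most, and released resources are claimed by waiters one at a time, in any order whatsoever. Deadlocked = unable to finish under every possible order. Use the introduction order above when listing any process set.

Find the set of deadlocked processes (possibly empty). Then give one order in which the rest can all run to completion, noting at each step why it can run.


Deadlocked set: task-7 and task-0.
Key observation: the knot is the closed ring of waits task-7 -> task-0 -> task-7; no other process is dragged down with it.
A valid finishing order for the others: task-6, task-2, task-4.
Walking it through:
  task-6: no waits; runs immediately, freeing L20
  task-2: no waits; runs immediately, freeing L8
  task-4 waits on L8 — all released -> runs and releases L3 and L5


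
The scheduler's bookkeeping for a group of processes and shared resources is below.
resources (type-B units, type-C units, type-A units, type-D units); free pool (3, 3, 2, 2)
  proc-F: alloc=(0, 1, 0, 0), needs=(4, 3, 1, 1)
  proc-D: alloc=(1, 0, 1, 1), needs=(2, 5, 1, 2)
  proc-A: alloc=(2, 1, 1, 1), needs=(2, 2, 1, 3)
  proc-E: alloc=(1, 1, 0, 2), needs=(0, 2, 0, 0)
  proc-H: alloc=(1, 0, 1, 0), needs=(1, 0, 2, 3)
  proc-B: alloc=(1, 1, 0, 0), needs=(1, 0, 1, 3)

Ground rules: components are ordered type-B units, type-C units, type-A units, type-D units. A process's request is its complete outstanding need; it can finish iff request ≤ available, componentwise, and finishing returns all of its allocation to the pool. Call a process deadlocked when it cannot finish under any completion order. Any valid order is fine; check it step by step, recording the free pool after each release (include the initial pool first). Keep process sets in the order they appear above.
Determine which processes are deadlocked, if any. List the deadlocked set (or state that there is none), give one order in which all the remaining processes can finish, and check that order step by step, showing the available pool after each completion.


The deadlocked set is empty.
Key observation: there is always a runnable process — proc-E first — so the state unwinds completely.
One completion order for the rest: proc-E, proc-A, proc-H, proc-B, proc-F, proc-D. Step-by-step check:
  pool = (3, 3, 2, 2)
  proc-E: need (0, 2, 0, 0) fits (3, 3, 2, 2); releases (1, 1, 0, 2), pool now (4, 4, 2, 4)
  proc-A: need (2, 2, 1, 3) fits (4, 4, 2, 4); releases (2, 1, 1, 1), pool now (6, 5, 3, 5)
  proc-H: need (1, 0, 2, 3) fits (6, 5, 3, 5); releases (1, 0, 1, 0), pool now (7, 5, 4, 5)
  proc-B: need (1, 0, 1, 3) fits (7, 5, 4, 5); releases (1, 1, 0, 0), pool now (8, 6, 4, 5)
  proc-F: need (4, 3, 1, 1) fits (8, 6, 4, 5); releases (0, 1, 0, 0), pool now (8, 7, 4, 5)
  proc-D: need (2, 5, 1, 2) fits (8, 7, 4, 5); releases (1, 0, 1, 1), pool now (9, 7, 5, 6)


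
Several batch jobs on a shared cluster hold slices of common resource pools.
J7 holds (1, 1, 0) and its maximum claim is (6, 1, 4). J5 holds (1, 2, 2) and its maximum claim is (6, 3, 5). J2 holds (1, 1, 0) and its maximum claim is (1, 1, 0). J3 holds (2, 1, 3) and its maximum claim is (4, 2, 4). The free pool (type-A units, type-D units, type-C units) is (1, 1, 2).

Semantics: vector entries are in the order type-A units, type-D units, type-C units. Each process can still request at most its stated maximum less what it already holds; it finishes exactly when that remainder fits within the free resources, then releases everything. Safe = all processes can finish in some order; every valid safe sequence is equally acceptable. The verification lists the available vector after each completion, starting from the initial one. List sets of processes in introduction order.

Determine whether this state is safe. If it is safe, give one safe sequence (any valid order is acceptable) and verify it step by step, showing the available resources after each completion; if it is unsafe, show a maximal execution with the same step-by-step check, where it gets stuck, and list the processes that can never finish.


The state is UNSAFE.
Key observation: even finishing J2, J3 leaves just (4, 3, 5) free — too little type-A units for any of the remaining processes.
The run J2, J3 cannot be extended any further. Walking it through:
  pool = (1, 1, 2)
  J2: need (0, 0, 0) fits (1, 1, 2); releases (1, 1, 0), pool now (2, 2, 2)
  J3: need (2, 1, 1) fits (2, 2, 2); releases (2, 1, 3), pool now (4, 3, 5)
  J7 cannot run: need (5, 0, 4) vs free (4, 3, 5) (insufficient type-A units)
  J5 cannot run: need (5, 1, 3) vs free (4, 3, 5) (insufficient type-A units)
Permanently blocked: J7 and J5.


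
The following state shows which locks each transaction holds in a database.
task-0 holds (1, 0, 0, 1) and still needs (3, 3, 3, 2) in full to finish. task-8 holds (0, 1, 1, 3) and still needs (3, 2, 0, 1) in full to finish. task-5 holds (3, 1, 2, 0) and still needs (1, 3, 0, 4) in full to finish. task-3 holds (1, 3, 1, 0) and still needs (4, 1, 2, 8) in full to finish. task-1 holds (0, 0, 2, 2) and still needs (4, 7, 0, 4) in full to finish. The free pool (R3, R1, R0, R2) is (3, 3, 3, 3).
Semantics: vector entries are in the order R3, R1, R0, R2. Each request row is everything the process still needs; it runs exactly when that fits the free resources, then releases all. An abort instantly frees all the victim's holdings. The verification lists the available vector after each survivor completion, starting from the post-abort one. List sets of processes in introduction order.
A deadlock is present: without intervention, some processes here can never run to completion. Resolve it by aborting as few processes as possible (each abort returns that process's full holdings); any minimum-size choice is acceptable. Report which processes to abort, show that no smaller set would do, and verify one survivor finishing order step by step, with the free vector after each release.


The answer: abort task-1.
Key observation: no ordering could ever have run task-3 before the abort of task-1; with (0, 0, 2, 2) back in the pool it fits at step 4.
Minimality: the empty abort set fails — the state is deadlocked as it stands.
One survivor order: task-0, task-8, task-5, task-3. Step-by-step check (post-abort pool first):
  pool = (3, 3, 5, 5)
  task-0: need (3, 3, 3, 2) fits (3, 3, 5, 5); releases (1, 0, 0, 1), pool now (4, 3, 5, 6)
  task-8: need (3, 2, 0, 1) fits (4, 3, 5, 6); releases (0, 1, 1, 3), pool now (4, 4, 6, 9)
  task-5: need (1, 3, 0, 4) fits (4, 4, 6, 9); releases (3, 1, 2, 0), pool now (7, 5, 8, 9)
  task-3: need (4, 1, 2, 8) fits (7, 5, 8, 9); releases (1, 3, 1, 0), pool now (8, 8, 9, 9)


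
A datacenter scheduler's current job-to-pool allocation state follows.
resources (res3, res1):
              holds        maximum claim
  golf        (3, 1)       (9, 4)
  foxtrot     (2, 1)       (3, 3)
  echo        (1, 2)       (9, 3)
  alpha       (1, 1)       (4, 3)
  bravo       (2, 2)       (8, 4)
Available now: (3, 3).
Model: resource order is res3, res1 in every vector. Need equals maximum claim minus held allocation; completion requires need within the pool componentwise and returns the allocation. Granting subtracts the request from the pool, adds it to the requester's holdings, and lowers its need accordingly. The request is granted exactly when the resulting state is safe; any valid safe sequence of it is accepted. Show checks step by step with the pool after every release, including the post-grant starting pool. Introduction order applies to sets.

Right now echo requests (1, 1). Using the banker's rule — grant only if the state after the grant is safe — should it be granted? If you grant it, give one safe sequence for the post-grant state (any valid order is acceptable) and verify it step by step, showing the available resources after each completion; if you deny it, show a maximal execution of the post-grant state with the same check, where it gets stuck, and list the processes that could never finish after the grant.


DENY — the pretend-granted state is unsafe.
Key observation: after foxtrot, alpha complete, (5, 4) is the best the pool ever gets, yet each leftover process wants more res3.
Pretend the grant happened; the run foxtrot, alpha goes as far as possible. Check, step by step:
  pool = (2, 2)
  foxtrot: need (1, 2) fits (2, 2); releases (2, 1), pool now (4, 3)
  alpha: need (3, 2) fits (4, 3); releases (1, 1), pool now (5, 4)
  golf still needs (6, 3) but only (5, 4) is free — short on res3
  echo still needs (7, 0) but only (5, 4) is free — short on res3
  bravo still needs (6, 2) but only (5, 4) is free — short on res3
Post-grant, the permanently blocked set is golf, echo and bravo.


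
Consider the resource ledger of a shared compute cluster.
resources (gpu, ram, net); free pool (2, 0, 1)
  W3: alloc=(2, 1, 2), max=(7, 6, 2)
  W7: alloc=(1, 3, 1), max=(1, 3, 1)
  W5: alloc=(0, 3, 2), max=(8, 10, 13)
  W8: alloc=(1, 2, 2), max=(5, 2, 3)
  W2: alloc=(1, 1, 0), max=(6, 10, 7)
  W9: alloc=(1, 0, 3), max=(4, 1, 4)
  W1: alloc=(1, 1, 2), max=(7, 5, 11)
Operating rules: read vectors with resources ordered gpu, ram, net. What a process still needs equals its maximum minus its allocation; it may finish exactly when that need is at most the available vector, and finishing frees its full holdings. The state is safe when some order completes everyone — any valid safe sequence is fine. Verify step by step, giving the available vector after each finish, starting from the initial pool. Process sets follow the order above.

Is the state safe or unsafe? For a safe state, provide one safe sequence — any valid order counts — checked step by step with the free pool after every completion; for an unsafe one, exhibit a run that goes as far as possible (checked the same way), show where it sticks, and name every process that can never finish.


SAFE. One safe sequence: W7, W9, W8, W3, W1, W5, W2.
Key observation: the first exact fit in this order is W9 — it needs (3, 1, 1) with (3, 3, 2) free, meeting a requested resource to the last unit.
Step-by-step check:
  pool = (2, 0, 1)
  W7 needs (0, 0, 0) <= (2, 0, 1) -> finishes; pool += (1, 3, 1) = (3, 3, 2)
  W9 needs (3, 1, 1) <= (3, 3, 2) -> finishes; pool += (1, 0, 3) = (4, 3, 5)
  W8 needs (4, 0, 1) <= (4, 3, 5) -> finishes; pool += (1, 2, 2) = (5, 5, 7)
  W3 needs (5, 5, 0) <= (5, 5, 7) -> finishes; pool += (2, 1, 2) = (7, 6, 9)
  W1 needs (6, 4, 9) <= (7, 6, 9) -> finishes; pool += (1, 1, 2) = (8, 7, 11)
  W5 needs (8, 7, 11) <= (8, 7, 11) -> finishes; pool += (0, 3, 2) = (8, 10, 13)
  W2 needs (5, 9, 7) <= (8, 10, 13) -> finishes; pool += (1, 1, 0) = (9, 11, 13)


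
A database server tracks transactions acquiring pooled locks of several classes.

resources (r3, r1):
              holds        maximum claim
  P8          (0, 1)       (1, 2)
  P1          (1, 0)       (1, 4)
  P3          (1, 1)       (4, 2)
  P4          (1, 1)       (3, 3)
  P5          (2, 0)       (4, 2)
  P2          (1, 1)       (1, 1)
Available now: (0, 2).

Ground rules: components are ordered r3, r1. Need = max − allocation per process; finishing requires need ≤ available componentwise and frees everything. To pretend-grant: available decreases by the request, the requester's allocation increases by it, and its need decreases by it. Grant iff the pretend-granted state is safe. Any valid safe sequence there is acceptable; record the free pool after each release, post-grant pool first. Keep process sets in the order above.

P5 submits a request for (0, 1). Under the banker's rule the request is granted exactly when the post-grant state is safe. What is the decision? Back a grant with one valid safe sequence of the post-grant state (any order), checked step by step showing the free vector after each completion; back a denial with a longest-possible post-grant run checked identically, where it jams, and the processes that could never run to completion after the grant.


DENY — the pretend-granted state is unsafe.
Key observation: after P2, P8 the pool peaks at (1, 3), and each blocked process is short somewhere: P1 on r1; P3 on r3; P4 on r3; P5 on r3.
Pretend the grant happened; the run P2, P8 goes as far as possible. Step-by-step check:
  pool = (0, 1)
  P2: need (0, 0) fits (0, 1); releases (1, 1), pool now (1, 2)
  P8: need (1, 1) fits (1, 2); releases (0, 1), pool now (1, 3)
  blocked: P1 wants (0, 4), pool (1, 3) — not enough r1
  blocked: P3 wants (3, 1), pool (1, 3) — not enough r3
  blocked: P4 wants (2, 2), pool (1, 3) — not enough r3
  blocked: P5 wants (2, 1), pool (1, 3) — not enough r3
Post-grant, the permanently blocked set is P1, P3, P4 and P5.


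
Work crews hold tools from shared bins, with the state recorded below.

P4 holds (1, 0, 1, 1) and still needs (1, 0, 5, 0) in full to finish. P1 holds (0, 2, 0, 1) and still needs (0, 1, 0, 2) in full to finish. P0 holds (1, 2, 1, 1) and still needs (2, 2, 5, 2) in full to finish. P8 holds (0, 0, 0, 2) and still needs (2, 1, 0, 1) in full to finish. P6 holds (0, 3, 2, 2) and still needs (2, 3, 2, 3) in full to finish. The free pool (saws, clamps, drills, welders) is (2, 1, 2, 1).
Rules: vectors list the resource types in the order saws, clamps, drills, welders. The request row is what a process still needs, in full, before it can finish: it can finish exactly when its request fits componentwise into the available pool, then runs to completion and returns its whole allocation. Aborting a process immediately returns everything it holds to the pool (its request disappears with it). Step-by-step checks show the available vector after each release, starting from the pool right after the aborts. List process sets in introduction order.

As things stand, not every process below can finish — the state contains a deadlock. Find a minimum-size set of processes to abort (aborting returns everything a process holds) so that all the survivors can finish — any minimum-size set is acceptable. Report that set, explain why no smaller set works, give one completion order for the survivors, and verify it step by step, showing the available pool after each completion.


Minimum abort set: P0.
Key observation: P4 could never have finished before the abort; with (1, 2, 1, 1) returned by P0, it fits at step 4.
Why nothing smaller works: aborting no one leaves the state deadlocked as given.
One survivor order: P8, P1, P6, P4. Walking it through (post-abort pool first):
  pool = (3, 3, 3, 2)
  run P8 (needs (2, 1, 0, 1), free (3, 3, 3, 2)); after release of (0, 0, 0, 2) the pool is (3, 3, 3, 4)
  run P1 (needs (0, 1, 0, 2), free (3, 3, 3, 4)); after release of (0, 2, 0, 1) the pool is (3, 5, 3, 5)
  run P6 (needs (2, 3, 2, 3), free (3, 5, 3, 5)); after release of (0, 3, 2, 2) the pool is (3, 8, 5, 7)
  run P4 (needs (1, 0, 5, 0), free (3, 8, 5, 7)); after release of (1, 0, 1, 1) the pool is (4, 8, 6, 8)


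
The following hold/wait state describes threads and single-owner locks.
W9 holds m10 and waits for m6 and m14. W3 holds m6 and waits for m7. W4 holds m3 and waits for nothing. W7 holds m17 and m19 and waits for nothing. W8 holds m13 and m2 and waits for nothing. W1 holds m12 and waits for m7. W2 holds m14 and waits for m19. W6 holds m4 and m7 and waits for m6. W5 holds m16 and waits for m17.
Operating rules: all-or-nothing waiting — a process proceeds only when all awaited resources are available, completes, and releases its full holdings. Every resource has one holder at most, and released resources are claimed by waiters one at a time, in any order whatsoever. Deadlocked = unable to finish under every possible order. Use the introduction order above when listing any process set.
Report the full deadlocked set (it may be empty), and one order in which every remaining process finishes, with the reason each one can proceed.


Deadlocked: W9, W3, W1 and W6.
Key observation: the loop W3 -> W6 -> W3 blocks itself forever; W9 and W1 wait into the deadlock from upstream.
The rest can finish in the order W8, W7, W2, W5, W4.
Step-by-step check:
  W8: no waits; runs immediately, freeing m13 and m2
  W7: no waits; runs immediately, freeing m17 and m19
  W2: everything it awaited (m19) is free; runs, freeing m14
  W5: everything it awaited (m17) is free; runs, freeing m16
  W4: no waits; runs immediately, freeing m3


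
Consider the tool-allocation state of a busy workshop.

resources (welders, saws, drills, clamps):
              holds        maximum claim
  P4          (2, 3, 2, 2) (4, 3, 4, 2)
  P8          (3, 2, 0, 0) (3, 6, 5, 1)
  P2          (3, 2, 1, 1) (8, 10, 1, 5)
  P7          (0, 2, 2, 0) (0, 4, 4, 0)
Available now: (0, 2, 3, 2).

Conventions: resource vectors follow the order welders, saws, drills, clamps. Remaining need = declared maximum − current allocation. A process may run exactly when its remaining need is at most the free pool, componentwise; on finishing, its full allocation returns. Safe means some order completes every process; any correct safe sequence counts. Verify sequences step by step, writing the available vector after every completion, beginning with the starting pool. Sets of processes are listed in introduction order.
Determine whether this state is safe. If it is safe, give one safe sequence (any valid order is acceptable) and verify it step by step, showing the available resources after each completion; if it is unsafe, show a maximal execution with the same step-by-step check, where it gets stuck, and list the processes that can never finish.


SAFE, for example via the order P7, P8, P4, P2.
Key observation: at P7 the run first touches a limit — (0, 2, 2, 0) against (0, 2, 3, 2), exact on a resource it actually requests.
Walking it through:
  pool = (0, 2, 3, 2)
  P7: need (0, 2, 2, 0) fits (0, 2, 3, 2); releases (0, 2, 2, 0), pool now (0, 4, 5, 2)
  P8: need (0, 4, 5, 1) fits (0, 4, 5, 2); releases (3, 2, 0, 0), pool now (3, 6, 5, 2)
  P4: need (2, 0, 2, 0) fits (3, 6, 5, 2); releases (2, 3, 2, 2), pool now (5, 9, 7, 4)
  P2: need (5, 8, 0, 4) fits (5, 9, 7, 4); releases (3, 2, 1, 1), pool now (8, 11, 8, 5)


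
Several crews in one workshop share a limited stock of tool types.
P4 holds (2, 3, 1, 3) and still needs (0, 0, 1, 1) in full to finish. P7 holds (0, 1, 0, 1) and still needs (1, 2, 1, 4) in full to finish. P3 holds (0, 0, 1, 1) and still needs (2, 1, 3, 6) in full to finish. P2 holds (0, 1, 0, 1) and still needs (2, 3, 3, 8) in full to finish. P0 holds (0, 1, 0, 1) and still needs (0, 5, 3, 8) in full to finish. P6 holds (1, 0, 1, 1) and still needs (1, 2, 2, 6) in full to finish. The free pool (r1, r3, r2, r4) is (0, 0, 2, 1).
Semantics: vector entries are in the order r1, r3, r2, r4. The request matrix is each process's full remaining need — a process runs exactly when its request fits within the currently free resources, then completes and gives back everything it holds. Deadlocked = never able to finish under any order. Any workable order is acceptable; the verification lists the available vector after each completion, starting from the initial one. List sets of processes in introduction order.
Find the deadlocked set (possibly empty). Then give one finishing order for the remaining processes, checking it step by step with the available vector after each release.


Deadlocked: P3, P2, P0 and P6.
Key observation: after P4, P7 complete, (2, 4, 3, 5) is the best the pool ever gets, yet each leftover process wants more r4.
A valid finishing order for the others: P4, P7. Check, step by step:
  pool = (0, 0, 2, 1)
  P4 needs (0, 0, 1, 1) <= (0, 0, 2, 1) -> finishes; pool += (2, 3, 1, 3) = (2, 3, 3, 4)
  P7 needs (1, 2, 1, 4) <= (2, 3, 3, 4) -> finishes; pool += (0, 1, 0, 1) = (2, 4, 3, 5)
The blocked processes can never fit:
  P3 still needs (2, 1, 3, 6) but only (2, 4, 3, 5) is free — short on r4
  P2 still needs (2, 3, 3, 8) but only (2, 4, 3, 5) is free — short on r4
  P0 still needs (0, 5, 3, 8) but only (2, 4, 3, 5) is free — short on r3 and r4
  P6 still needs (1, 2, 2, 6) but only (2, 4, 3, 5) is free — short on r4


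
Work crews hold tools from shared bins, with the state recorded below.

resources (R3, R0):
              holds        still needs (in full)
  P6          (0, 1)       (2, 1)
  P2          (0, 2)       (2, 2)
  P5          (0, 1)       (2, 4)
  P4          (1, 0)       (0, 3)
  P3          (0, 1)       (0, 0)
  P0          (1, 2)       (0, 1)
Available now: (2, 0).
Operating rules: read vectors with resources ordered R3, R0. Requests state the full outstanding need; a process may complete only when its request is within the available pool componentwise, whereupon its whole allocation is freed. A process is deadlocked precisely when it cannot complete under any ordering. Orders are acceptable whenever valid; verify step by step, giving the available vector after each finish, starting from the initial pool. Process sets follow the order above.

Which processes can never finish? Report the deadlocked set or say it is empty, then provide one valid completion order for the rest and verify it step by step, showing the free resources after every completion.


Nothing here is deadlocked.
Key observation: there is always a runnable process — P3 first — so the state unwinds completely.
One completion order for the rest: P3, P0, P6, P2, P5, P4. Check, step by step:
  pool = (2, 0)
  P3 needs (0, 0) <= (2, 0) -> finishes; pool += (0, 1) = (2, 1)
  P0 needs (0, 1) <= (2, 1) -> finishes; pool += (1, 2) = (3, 3)
  P6 needs (2, 1) <= (3, 3) -> finishes; pool += (0, 1) = (3, 4)
  P2 needs (2, 2) <= (3, 4) -> finishes; pool += (0, 2) = (3, 6)
  P5 needs (2, 4) <= (3, 6) -> finishes; pool += (0, 1) = (3, 7)
  P4 needs (0, 3) <= (3, 7) -> finishes; pool += (1, 0) = (4, 7)


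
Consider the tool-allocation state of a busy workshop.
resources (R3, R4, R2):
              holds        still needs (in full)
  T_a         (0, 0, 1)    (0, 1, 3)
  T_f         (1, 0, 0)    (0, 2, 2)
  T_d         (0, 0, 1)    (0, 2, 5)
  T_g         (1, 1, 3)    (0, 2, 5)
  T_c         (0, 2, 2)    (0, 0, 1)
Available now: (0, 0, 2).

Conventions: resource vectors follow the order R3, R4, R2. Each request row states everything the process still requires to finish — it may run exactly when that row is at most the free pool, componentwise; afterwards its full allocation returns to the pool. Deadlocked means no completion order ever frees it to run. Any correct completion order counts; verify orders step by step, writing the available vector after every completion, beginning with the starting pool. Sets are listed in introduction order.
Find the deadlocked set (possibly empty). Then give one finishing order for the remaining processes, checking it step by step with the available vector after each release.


Nothing here is deadlocked.
Key observation: T_c leads a chain of completions in which each release enables another process.
A valid finishing order for the others: T_c, T_f, T_a, T_d, T_g. Verifying each step:
  pool = (0, 0, 2)
  T_c: need (0, 0, 1) fits (0, 0, 2); releases (0, 2, 2), pool now (0, 2, 4)
  T_f: need (0, 2, 2) fits (0, 2, 4); releases (1, 0, 0), pool now (1, 2, 4)
  T_a: need (0, 1, 3) fits (1, 2, 4); releases (0, 0, 1), pool now (1, 2, 5)
  T_d: need (0, 2, 5) fits (1, 2, 5); releases (0, 0, 1), pool now (1, 2, 6)
  T_g: need (0, 2, 5) fits (1, 2, 6); releases (1, 1, 3), pool now (2, 3, 9)
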